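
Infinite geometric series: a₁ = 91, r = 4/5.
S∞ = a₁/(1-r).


S∞ = a₁/(1-r) = 91/(1 - 4/5)
= 91/(1/5)
= 455

S∞ = 455


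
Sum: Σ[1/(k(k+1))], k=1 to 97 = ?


1/(k(k+1)) = 1/k - 1/(k+1) (partial fractions)
Telescoping: Σ = 1 - 1/98 = 97/98

Sum = 97/98


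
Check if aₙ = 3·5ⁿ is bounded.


aₙ = 3·5ⁿ → as n→∞, aₙ→∞ (since base 5 > 1)
No finite upper bound exists
The sequence is UNBOUNDED

Unbounded (aₙ → ∞ as n → ∞)


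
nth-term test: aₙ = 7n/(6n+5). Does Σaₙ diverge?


lim(n→∞) 7n/(6n+5) = 7/6 = 7/6  (divide numerator and denominator by n)
lim aₙ = 7/6 ≠ 0 → series DIVERGES

Diverges (lim aₙ = 7/6 ≠ 0)


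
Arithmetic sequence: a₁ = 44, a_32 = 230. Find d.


d = (aₙ - a₁)/(n-1)
= (230 - 44)/(32-1)
= 186/31 = 6

d = 6


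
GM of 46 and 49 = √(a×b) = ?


GM = √(46×49) = √2254 = 47.4763

GM = 47.4763


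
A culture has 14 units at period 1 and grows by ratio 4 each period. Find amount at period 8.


aₙ = a₁·r^(n-1)
= 14×4^7
= 14×16384
= 229376

a_8 = 229376


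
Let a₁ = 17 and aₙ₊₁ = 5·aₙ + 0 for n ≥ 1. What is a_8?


Computing step by step:
a_1 = 17
a_2 = 85
a_3 = 425
a_4 = 2125
a_5 = 10625
a_6 = 53125
a_7 = 265625
a_8 = 1328125


a_8 = 1328125


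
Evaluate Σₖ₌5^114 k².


Σₖ₌5^114 k² = Σₖ₌₁^114 k² − Σₖ₌₁^4 k²
= 114·115·229/6 − 4·5·9/6
= 500365 − 30 = 500335

Σk² = 500335


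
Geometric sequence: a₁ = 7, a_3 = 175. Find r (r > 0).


r^(n-1) = aₙ/a₁
r^2 = 175/7 = 25
r = 25^(1/2)
= ±5; taking r > 0 gives r = 5

r = 5


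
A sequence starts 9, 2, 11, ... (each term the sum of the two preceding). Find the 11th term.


Computing iteratively: 9, 2, 11, 13, 24, 37, 61, 98, 159, 257, 416
a_11 = 416

a_11 = 416


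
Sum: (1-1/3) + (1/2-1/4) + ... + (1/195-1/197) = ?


Telescoping with gap 2: two head and two tail terms survive.
= (1 + 1/2) - (1/196 + 1/197)
= 3/2 - 1/196 - 1/197 = 57525/38612

Sum = 57525/38612


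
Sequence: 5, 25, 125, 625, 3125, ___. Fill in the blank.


Pattern: geometric (r=5)
Terms: 5, 25, 125, 625, 3125
Next term = 15625

Next term = 15625


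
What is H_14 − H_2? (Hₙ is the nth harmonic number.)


Σₖ₌3^14 1/k = 1/3 + 1/4 + 1/5 + ... + 1/14
= 631193/360360
≈ 1.7516

Sum = 631193/360360 ≈ 1.7516


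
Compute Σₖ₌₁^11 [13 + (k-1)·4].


aₙ = 13 + (11-1)×4 = 53
Sₙ = n(a₁+aₙ)/2 = 11×(13+53)/2
= 11×66/2 = 363

S_11 = 363


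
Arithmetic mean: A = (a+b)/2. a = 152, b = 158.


AM = (152 + 158)/2 = 310/2 = 155

AM = 155


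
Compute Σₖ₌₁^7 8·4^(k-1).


Sₙ = 8×(4^7 - 1)/(4 - 1)
= 8×(16384 - 1)/3
= 8×16383/3
= 43688

S_7 = 43688


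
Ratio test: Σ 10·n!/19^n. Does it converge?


aₙ = 10·n!/19^n
a_{n+1}/aₙ = (n+1)!/19^(n+1) × 19^n/n!  (constant 10 cancels)
= (n+1)/19
L = lim(n→∞) (n+1)/19 = ∞
L > 1 → series DIVERGES

Diverges (ratio test: L = ∞ > 1)


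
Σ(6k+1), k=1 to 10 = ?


Σ(6k+1) = 6·Σk + 1·n
= 6·55 + 1·10
= 330 + 10 = 340

Σ = 340


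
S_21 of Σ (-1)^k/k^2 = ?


S = -1 + 1/4 - 1/9 + 1/16 - 1/25 + 1/36 - 1/49 + 1/64 ± ...
= -0.8235
(Full series converges to -π²/12 ≈ -0.8225)

S_21 = -0.8235


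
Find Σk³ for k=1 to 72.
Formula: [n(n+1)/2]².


n(n+1)/2 = 72×73/2 = 2628
Σk³ = 2628² = 6906384

Σk³ = 6906384


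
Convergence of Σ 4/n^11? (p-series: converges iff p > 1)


p-series test: Σ c/n^p converges if p > 1, diverges if p ≤ 1 (constant c > 0 doesn't affect convergence).
p = 11
11 > 1 → CONVERGES

Converges (p = 11 > 1)


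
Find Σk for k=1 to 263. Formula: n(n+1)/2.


n(n+1)/2 = 263×264/2 = 69432/2 = 34716

Σk = 34716


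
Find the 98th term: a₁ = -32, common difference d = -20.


aₙ = a₁ + (n-1)d
= -32 + (98-1)×-20
= -32 - 1940
= -1972

a_98 = -1972


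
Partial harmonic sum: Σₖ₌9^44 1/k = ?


Σₖ₌9^44 1/k = 1/9 + 1/10 + 1/11 + ... + 1/44
= 15588182086317806089/9419588158802421600
≈ 1.6549

Sum = 15588182086317806089/9419588158802421600 ≈ 1.6549


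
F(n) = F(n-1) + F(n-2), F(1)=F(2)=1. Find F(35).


Fibonacci sequence: 1, 1, 2, 3, 5, 8, 13, 21, 34, 55, 89, ...
F(35) = 9227465

F(35) = 9227465


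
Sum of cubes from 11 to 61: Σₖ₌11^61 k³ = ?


Σₖ₌11^61 k³ = [61·62/2]² − [10·11/2]²
= 3575881 − 3025 = 3572856

Σk³ = 3572856


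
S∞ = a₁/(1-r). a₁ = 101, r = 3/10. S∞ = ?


S∞ = a₁/(1-r) = 101/(1 - 3/10)
= 101/(7/10)
= 1010/7

S∞ = 1010/7


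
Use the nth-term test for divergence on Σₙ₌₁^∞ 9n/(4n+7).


lim(n→∞) 9n/(4n+7) = 9/4 = 9/4  (divide numerator and denominator by n)
lim aₙ = 9/4 ≠ 0 → series DIVERGES

Diverges (lim aₙ = 9/4 ≠ 0)


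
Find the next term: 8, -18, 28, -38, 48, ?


Pattern: alternating sign, magnitude arithmetic (d=10)
Terms: 8, -18, 28, -38, 48
Next term = -58

Next term = -58


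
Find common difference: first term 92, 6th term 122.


d = (aₙ - a₁)/(n-1)
= (122 - 92)/(6-1)
= 30/5 = 6

d = 6


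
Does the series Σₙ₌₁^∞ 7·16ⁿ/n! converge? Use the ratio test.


aₙ = 7·16^n/n!
a_{n+1}/aₙ = 16^(n+1)/(n+1)! × n!/16^n  (constant 7 cancels)
= 16/(n+1)
L = lim(n→∞) 16/(n+1) = 0
L < 1 → series CONVERGES

Converges (ratio test: L = 0 < 1)


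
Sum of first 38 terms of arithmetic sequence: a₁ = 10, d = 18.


aₙ = 10 + (38-1)×18 = 676
Sₙ = n(a₁+aₙ)/2 = 38×(10+676)/2
= 38×686/2 = 13034

S_38 = 13034


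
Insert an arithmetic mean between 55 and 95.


AM = (55 + 95)/2 = 150/2 = 75

AM = 75


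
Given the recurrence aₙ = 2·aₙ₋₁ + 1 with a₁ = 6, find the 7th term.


Computing step by step:
a_1 = 6
a_2 = 13
a_3 = 27
a_4 = 55
a_5 = 111
a_6 = 223
a_7 = 447


a_7 = 447


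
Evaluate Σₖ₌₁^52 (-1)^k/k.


S = -1 + 1/2 - 1/3 + 1/4 - 1/5 + 1/6 - 1/7 + 1/8 ± ...
= -0.6836
(Full series converges to -ln(2) ≈ -0.6931)

S_52 = -0.6836


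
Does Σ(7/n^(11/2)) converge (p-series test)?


p-series test: Σ c/n^p converges if p > 1, diverges if p ≤ 1 (constant c > 0 doesn't affect convergence).
p = 11/2
11/2 > 1 → CONVERGES

Converges (p = 11/2 > 1)


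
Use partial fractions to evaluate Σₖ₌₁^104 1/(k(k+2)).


1/(k(k+2)) = (1/2)·(1/k - 1/(k+2)) (partial fractions)
Telescoping: Σ = (1/2)·(1 + 1/2 - 1/105 - 1/106) = 4121/5565

Sum = 4121/5565


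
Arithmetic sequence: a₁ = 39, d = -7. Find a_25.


aₙ = a₁ + (n-1)d
= 39 + (25-1)×-7
= 39 - 168
= -129

a_25 = -129


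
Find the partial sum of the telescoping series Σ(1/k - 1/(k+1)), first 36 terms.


Telescoping: adjacent terms cancel.
= 1/1 - 1/37
= 1 - 1/37 = 36/37

Sum = 36/37


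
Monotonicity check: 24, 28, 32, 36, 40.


Differences: 4, 4, 4, 4
All differences > 0 → strictly INCREASING

Monotonically increasing


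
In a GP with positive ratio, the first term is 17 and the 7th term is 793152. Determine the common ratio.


r^(n-1) = aₙ/a₁
r^6 = 793152/17 = 46656
r = 46656^(1/6)
= ±6; taking r > 0 gives r = 6

r = 6


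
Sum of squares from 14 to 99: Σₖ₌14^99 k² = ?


Σₖ₌14^99 k² = Σₖ₌₁^99 k² − Σₖ₌₁^13 k²
= 99·100·199/6 − 13·14·27/6
= 328350 − 819 = 327531

Σk² = 327531


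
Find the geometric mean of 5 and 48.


GM = √(5×48) = √240 = 15.4919

GM = 15.4919


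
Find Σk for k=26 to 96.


Σₖ₌26^96 k = Σₖ₌₁^96 k − Σₖ₌₁^25 k
= 96·97/2 − 25·26/2
= 4656 − 325 = 4331

Σk = 4331


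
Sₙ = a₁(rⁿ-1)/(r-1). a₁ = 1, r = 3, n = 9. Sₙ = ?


Sₙ = 1×(3^9 - 1)/(3 - 1)
= 1×(19683 - 1)/2
= 1×19682/2
= 9841

S_9 = 9841


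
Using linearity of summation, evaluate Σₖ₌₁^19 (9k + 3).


Σ(9k+3) = 9·Σk + 3·n
= 9·190 + 3·19
= 1710 + 57 = 1767

Σ = 1767


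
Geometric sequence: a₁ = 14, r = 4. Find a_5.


aₙ = a₁·r^(n-1)
= 14×4^4
= 14×256
= 3584

a_5 = 3584


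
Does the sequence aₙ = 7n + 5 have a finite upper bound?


aₙ = 7n + 5 → as n→∞, aₙ→∞
No finite upper bound exists
The sequence is UNBOUNDED

Unbounded (aₙ → ∞ as n → ∞)


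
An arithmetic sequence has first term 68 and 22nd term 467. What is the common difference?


d = (aₙ - a₁)/(n-1)
= (467 - 68)/(22-1)
= 399/21 = 19

d = 19


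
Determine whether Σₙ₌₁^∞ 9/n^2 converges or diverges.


p-series test: Σ c/n^p converges if p > 1, diverges if p ≤ 1 (constant c > 0 doesn't affect convergence).
p = 2
2 > 1 → CONVERGES

Converges (p = 2 > 1)


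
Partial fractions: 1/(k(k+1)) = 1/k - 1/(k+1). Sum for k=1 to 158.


1/(k(k+1)) = 1/k - 1/(k+1) (partial fractions)
Telescoping: Σ = 1 - 1/159 = 158/159

Sum = 158/159


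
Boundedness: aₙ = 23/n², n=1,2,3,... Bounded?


a₁ = 23, a₂ = 23/4, a₃ = 23/9, ...
0 < aₙ ≤ 23 for all n ≥ 1
The sequence IS bounded

Bounded (0 < aₙ ≤ 23)


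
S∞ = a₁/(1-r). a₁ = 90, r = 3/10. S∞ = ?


S∞ = a₁/(1-r) = 90/(1 - 3/10)
= 90/(7/10)
= 900/7

S∞ = 900/7


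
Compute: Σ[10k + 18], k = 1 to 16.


Σ(10k+18) = 10·Σk + 18·n
= 10·136 + 18·16
= 1360 + 288 = 1648

Σ = 1648


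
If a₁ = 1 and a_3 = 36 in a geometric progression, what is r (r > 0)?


r^(n-1) = aₙ/a₁
r^2 = 36/1 = 36
r = 36^(1/2)
= ±6; taking r > 0 gives r = 6

r = 6


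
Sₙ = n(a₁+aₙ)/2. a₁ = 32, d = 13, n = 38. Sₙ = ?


aₙ = 32 + (38-1)×13 = 513
Sₙ = n(a₁+aₙ)/2 = 38×(32+513)/2
= 38×545/2 = 10355

S_38 = 10355


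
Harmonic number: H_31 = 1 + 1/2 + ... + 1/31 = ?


H_31 = 1/1 + 1/2 + 1/3 + ... + 1/31
= 290774257297357/72201776446800
≈ 4.0272

H_31 = 290774257297357/72201776446800 ≈ 4.0272


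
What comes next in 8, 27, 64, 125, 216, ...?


Pattern: perfect cubes: n³
Terms: 8, 27, 64, 125, 216
Next term = 343

Next term = 343


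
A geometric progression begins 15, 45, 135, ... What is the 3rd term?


aₙ = a₁·r^(n-1)
= 15×3^2
= 15×9
= 135

a_3 = 135


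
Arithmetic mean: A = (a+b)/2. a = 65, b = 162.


AM = (65 + 162)/2 = 227/2 = 113.5

AM = 113.5


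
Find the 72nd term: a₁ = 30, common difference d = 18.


aₙ = a₁ + (n-1)d
= 30 + (72-1)×18
= 30 + 1278
= 1308

a_72 = 1308


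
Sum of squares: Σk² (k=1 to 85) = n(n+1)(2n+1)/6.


n = 85
n(n+1)(2n+1)/6 = 85×86×171/6
= 1250010/6 = 208335

Σk² = 208335


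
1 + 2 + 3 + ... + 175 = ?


n(n+1)/2 = 175×176/2 = 30800/2 = 15400

Σk = 15400


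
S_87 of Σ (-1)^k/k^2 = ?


S = -1 + 1/4 - 1/9 + 1/16 - 1/25 + 1/36 - 1/49 + 1/64 ± ...
= -0.8225
(Full series converges to -π²/12 ≈ -0.8225)

S_87 = -0.8225


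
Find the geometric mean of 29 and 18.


GM = √(29×18) = √522 = 22.8473

GM = 22.8473


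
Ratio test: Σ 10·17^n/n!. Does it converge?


aₙ = 10·17^n/n!
a_{n+1}/aₙ = 17^(n+1)/(n+1)! × n!/17^n  (constant 10 cancels)
= 17/(n+1)
L = lim(n→∞) 17/(n+1) = 0
L < 1 → series CONVERGES

Converges (ratio test: L = 0 < 1)


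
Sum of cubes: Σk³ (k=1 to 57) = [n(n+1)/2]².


n(n+1)/2 = 57×58/2 = 1653
Σk³ = 1653² = 2732409

Σk³ = 2732409


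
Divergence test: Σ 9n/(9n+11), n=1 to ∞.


lim(n→∞) 9n/(9n+11) = 9/9 = 1  (divide numerator and denominator by n)
lim aₙ = 1 ≠ 0 → series DIVERGES

Diverges (lim aₙ = 1 ≠ 0)


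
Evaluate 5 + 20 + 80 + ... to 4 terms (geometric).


Sₙ = 5×(4^4 - 1)/(4 - 1)
= 5×(256 - 1)/3
= 5×255/3
= 425

S_4 = 425


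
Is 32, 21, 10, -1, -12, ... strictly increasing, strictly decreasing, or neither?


Differences: -11, -11, -11, -11
All differences < 0 → strictly DECREASING

Monotonically decreasing


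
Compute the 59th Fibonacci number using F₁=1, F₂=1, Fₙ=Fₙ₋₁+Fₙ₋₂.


Fibonacci sequence: 1, 1, 2, 3, 5, 8, 13, 21, 34, 55, 89, ...
F(59) = 956722026041

F(59) = 956722026041


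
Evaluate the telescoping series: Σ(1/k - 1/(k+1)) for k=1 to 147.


Telescoping: adjacent terms cancel.
= 1/1 - 1/148
= 1 - 1/148 = 147/148

Sum = 147/148


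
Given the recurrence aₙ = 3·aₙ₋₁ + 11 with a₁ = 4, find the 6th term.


Computing step by step:
a_1 = 4
a_2 = 23
a_3 = 80
a_4 = 251
a_5 = 764
a_6 = 2303


a_6 = 2303


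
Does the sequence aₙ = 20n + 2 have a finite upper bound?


aₙ = 20n + 2 → as n→∞, aₙ→∞
No finite upper bound exists
The sequence is UNBOUNDED

Unbounded (aₙ → ∞ as n → ∞)


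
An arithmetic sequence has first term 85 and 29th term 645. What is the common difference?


d = (aₙ - a₁)/(n-1)
= (645 - 85)/(29-1)
= 560/28 = 20

d = 20


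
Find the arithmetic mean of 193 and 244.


AM = (193 + 244)/2 = 437/2 = 218.5

AM = 218.5


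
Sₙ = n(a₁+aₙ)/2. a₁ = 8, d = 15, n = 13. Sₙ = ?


aₙ = 8 + (13-1)×15 = 188
Sₙ = n(a₁+aₙ)/2 = 13×(8+188)/2
= 13×196/2 = 1274

S_13 = 1274


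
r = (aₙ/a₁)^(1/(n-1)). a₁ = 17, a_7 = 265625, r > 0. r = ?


r^(n-1) = aₙ/a₁
r^6 = 265625/17 = 15625
r = 15625^(1/6)
= ±5; taking r > 0 gives r = 5

r = 5


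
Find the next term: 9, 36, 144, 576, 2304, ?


Pattern: geometric (r=4)
Terms: 9, 36, 144, 576, 2304
Next term = 9216

Next term = 9216


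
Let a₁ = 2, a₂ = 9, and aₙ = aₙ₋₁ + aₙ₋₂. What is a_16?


Computing iteratively: 2, 9, 11, 20, 31, 51, 82, 133, 215, 348, 563, 911, ...
a_16 = 6244

a_16 = 6244


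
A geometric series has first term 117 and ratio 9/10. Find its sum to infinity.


S∞ = a₁/(1-r) = 117/(1 - 9/10)
= 117/(1/10)
= 1170

S∞ = 1170


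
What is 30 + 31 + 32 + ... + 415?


Σₖ₌30^415 k = Σₖ₌₁^415 k − Σₖ₌₁^29 k
= 415·416/2 − 29·30/2
= 86320 − 435 = 85885

Σk = 85885


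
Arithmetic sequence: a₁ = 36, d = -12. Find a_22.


aₙ = a₁ + (n-1)d
= 36 + (22-1)×-12
= 36 - 252
= -216

a_22 = -216


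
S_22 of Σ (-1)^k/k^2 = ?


S = -1 + 1/4 - 1/9 + 1/16 - 1/25 + 1/36 - 1/49 + 1/64 ± ...
= -0.8215
(Full series converges to -π²/12 ≈ -0.8225)

S_22 = -0.8215


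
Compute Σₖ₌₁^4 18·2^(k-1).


Sₙ = 18×(2^4 - 1)/(2 - 1)
= 18×(16 - 1)/1
= 18×15/1
= 270

S_4 = 270


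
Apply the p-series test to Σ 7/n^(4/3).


p-series test: Σ c/n^p converges if p > 1, diverges if p ≤ 1 (constant c > 0 doesn't affect convergence).
p = 4/3
4/3 > 1 → CONVERGES

Converges (p = 4/3 > 1)


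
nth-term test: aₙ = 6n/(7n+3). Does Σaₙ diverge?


lim(n→∞) 6n/(7n+3) = 6/7 = 6/7  (divide numerator and denominator by n)
lim aₙ = 6/7 ≠ 0 → series DIVERGES

Diverges (lim aₙ = 6/7 ≠ 0)


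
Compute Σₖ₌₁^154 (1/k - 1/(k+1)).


Telescoping: adjacent terms cancel.
= 1/1 - 1/155
= 1 - 1/155 = 154/155

Sum = 154/155


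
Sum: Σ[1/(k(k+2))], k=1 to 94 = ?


1/(k(k+2)) = (1/2)·(1/k - 1/(k+2)) (partial fractions)
Telescoping: Σ = (1/2)·(1 + 1/2 - 1/95 - 1/96) = 13489/18240

Sum = 13489/18240


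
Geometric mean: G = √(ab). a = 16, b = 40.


GM = √(16×40) = √640 = 25.2982

GM = 25.2982


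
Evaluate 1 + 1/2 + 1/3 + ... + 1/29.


H_29 = 1/1 + 1/2 + 1/3 + ... + 1/29
= 9227046511387/2329089562800
≈ 3.9617

H_29 = 9227046511387/2329089562800 ≈ 3.9617


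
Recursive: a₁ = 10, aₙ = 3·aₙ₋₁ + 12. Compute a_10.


Computing step by step:
a_1 = 10
a_2 = 42
a_3 = 138
a_4 = 426
a_5 = 1290
a_6 = 3882
a_7 = 11658
a_8 = 34986
a_9 = 104970
a_10 = 314922


a_10 = 314922


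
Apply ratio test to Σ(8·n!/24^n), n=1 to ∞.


aₙ = 8·n!/24^n
a_{n+1}/aₙ = (n+1)!/24^(n+1) × 24^n/n!  (constant 8 cancels)
= (n+1)/24
L = lim(n→∞) (n+1)/24 = ∞
L > 1 → series DIVERGES

Diverges (ratio test: L = ∞ > 1)


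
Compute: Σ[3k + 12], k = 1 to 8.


Σ(3k+12) = 3·Σk + 12·n
= 3·36 + 12·8
= 108 + 96 = 204

Σ = 204


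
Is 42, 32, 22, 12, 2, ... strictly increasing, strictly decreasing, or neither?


Differences: -10, -10, -10, -10
All differences < 0 → strictly DECREASING

Monotonically decreasing


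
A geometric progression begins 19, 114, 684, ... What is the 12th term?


aₙ = a₁·r^(n-1)
= 19×6^11
= 19×362797056
= 6893144064

a_12 = 6893144064


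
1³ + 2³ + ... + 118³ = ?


n(n+1)/2 = 118×119/2 = 7021
Σk³ = 7021² = 49294441

Σk³ = 49294441


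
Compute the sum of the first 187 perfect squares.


n = 187
n(n+1)(2n+1)/6 = 187×188×375/6
= 13183500/6 = 2197250

Σk² = 2197250


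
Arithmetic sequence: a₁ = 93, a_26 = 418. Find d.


d = (aₙ - a₁)/(n-1)
= (418 - 93)/(26-1)
= 325/25 = 13

d = 13


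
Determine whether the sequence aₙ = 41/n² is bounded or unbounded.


a₁ = 41, a₂ = 41/4, a₃ = 41/9, ...
0 < aₙ ≤ 41 for all n ≥ 1
The sequence IS bounded

Bounded (0 < aₙ ≤ 41)


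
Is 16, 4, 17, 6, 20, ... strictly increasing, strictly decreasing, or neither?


Differences: -12, 13, -11, 14
Difference at position 2 is +13 (> 0) but position 1 is -12 (< 0) — sequence both rises and falls
→ NOT monotonic

Not monotonic


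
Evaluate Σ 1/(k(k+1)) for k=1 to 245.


1/(k(k+1)) = 1/k - 1/(k+1) (partial fractions)
Telescoping: Σ = 1 - 1/246 = 245/246

Sum = 245/246


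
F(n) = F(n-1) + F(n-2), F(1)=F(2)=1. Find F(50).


Fibonacci sequence: 1, 1, 2, 3, 5, 8, 13, 21, 34, 55, 89, ...
F(50) = 12586269025

F(50) = 12586269025


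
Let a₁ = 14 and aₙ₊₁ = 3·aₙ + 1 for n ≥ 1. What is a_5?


Computing step by step:
a_1 = 14
a_2 = 43
a_3 = 130
a_4 = 391
a_5 = 1174


a_5 = 1174


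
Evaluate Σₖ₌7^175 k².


Σₖ₌7^175 k² = Σₖ₌₁^175 k² − Σₖ₌₁^6 k²
= 175·176·351/6 − 6·7·13/6
= 1801800 − 91 = 1801709

Σk² = 1801709


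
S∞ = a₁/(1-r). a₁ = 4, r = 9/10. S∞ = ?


S∞ = a₁/(1-r) = 4/(1 - 9/10)
= 4/(1/10)
= 40

S∞ = 40


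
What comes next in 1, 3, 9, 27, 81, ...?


Pattern: geometric (r=3)
Terms: 1, 3, 9, 27, 81
Next term = 243

Next term = 243


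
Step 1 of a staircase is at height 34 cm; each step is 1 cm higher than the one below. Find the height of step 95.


aₙ = a₁ + (n-1)d
= 34 + (95-1)×1
= 34 + 94
= 128

a_95 = 128


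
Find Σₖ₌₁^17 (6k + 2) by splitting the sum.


Σ(6k+2) = 6·Σk + 2·n
= 6·153 + 2·17
= 918 + 34 = 952

Σ = 952


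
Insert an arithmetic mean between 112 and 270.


AM = (112 + 270)/2 = 382/2 = 191

AM = 191


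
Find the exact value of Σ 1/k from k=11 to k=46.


Σₖ₌11^46 1/k = 1/11 + 1/12 + 1/13 + ... + 1/46
= 14013700200836821609/9419588158802421600
≈ 1.4877

Sum = 14013700200836821609/9419588158802421600 ≈ 1.4877


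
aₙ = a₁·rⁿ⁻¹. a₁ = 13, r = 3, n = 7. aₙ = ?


aₙ = a₁·r^(n-1)
= 13×3^6
= 13×729
= 9477

a_7 = 9477


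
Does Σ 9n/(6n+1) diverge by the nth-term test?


lim(n→∞) 9n/(6n+1) = 9/6 = 3/2  (divide numerator and denominator by n)
lim aₙ = 3/2 ≠ 0 → series DIVERGES

Diverges (lim aₙ = 3/2 ≠ 0)


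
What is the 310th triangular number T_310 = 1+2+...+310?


n(n+1)/2 = 310×311/2 = 96410/2 = 48205

Σk = 48205


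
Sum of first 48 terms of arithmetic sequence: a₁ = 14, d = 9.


aₙ = 14 + (48-1)×9 = 437
Sₙ = n(a₁+aₙ)/2 = 48×(14+437)/2
= 48×451/2 = 10824

S_48 = 10824


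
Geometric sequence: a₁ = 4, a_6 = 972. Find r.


r^(n-1) = aₙ/a₁
r^5 = 972/4 = 243
r = 243^(1/5)
= 3

r = 3


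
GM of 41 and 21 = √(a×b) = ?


GM = √(41×21) = √861 = 29.3428

GM = 29.3428


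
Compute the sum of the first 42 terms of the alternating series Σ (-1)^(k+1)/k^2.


S = 1 - 1/4 + 1/9 - 1/16 + 1/25 - 1/36 + 1/49 - 1/64 ± ...
= 0.8222
(Full series converges to +π²/12 ≈ +0.8225)

S_42 = 0.8222


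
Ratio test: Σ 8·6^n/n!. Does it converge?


aₙ = 8·6^n/n!
a_{n+1}/aₙ = 6^(n+1)/(n+1)! × n!/6^n  (constant 8 cancels)
= 6/(n+1)
L = lim(n→∞) 6/(n+1) = 0
L < 1 → series CONVERGES

Converges (ratio test: L = 0 < 1)


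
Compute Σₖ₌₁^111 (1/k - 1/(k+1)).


Telescoping: adjacent terms cancel.
= 1/1 - 1/112
= 1 - 1/112 = 111/112

Sum = 111/112


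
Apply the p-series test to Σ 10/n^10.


p-series test: Σ c/n^p converges if p > 1, diverges if p ≤ 1 (constant c > 0 doesn't affect convergence).
p = 10
10 > 1 → CONVERGES

Converges (p = 10 > 1)


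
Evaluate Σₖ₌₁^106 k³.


n(n+1)/2 = 106×107/2 = 5671
Σk³ = 5671² = 32160241

Σk³ = 32160241


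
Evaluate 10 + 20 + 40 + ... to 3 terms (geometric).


Sₙ = 10×(2^3 - 1)/(2 - 1)
= 10×(8 - 1)/1
= 10×7/1
= 70

S_3 = 70


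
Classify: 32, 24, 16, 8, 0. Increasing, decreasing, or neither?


Differences: -8, -8, -8, -8
All differences < 0 → strictly DECREASING

Monotonically decreasing


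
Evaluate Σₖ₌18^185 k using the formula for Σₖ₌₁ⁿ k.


Σₖ₌18^185 k = Σₖ₌₁^185 k − Σₖ₌₁^17 k
= 185·186/2 − 17·18/2
= 17205 − 153 = 17052

Σk = 17052


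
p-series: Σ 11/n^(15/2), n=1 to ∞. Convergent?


p-series test: Σ c/n^p converges if p > 1, diverges if p ≤ 1 (constant c > 0 doesn't affect convergence).
p = 15/2
15/2 > 1 → CONVERGES

Converges (p = 15/2 > 1)


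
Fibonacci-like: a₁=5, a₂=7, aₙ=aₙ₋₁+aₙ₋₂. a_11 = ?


Computing iteratively: 5, 7, 12, 19, 31, 50, 81, 131, 212, 343, 555
a_11 = 555

a_11 = 555


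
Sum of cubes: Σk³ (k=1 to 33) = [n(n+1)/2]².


n(n+1)/2 = 33×34/2 = 561
Σk³ = 561² = 314721

Σk³ = 314721


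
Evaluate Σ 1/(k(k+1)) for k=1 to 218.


1/(k(k+1)) = 1/k - 1/(k+1) (partial fractions)
Telescoping: Σ = 1 - 1/219 = 218/219

Sum = 218/219


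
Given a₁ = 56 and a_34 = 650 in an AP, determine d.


d = (aₙ - a₁)/(n-1)
= (650 - 56)/(34-1)
= 594/33 = 18

d = 18


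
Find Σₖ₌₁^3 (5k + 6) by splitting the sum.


Σ(5k+6) = 5·Σk + 6·n
= 5·6 + 6·3
= 30 + 18 = 48

Σ = 48


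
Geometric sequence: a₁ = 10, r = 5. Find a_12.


aₙ = a₁·r^(n-1)
= 10×5^11
= 10×48828125
= 488281250

a_12 = 488281250


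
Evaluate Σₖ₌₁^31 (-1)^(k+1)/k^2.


S = 1 - 1/4 + 1/9 - 1/16 + 1/25 - 1/36 + 1/49 - 1/64 ± ...
= 0.823
(Full series converges to +π²/12 ≈ +0.8225)

S_31 = 0.823


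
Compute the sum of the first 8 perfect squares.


n = 8
n(n+1)(2n+1)/6 = 8×9×17/6
= 1224/6 = 204

Σk² = 204


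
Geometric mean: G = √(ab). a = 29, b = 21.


GM = √(29×21) = √609 = 24.6779

GM = 24.6779


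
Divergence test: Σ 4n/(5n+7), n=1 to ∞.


lim(n→∞) 4n/(5n+7) = 4/5 = 4/5  (divide numerator and denominator by n)
lim aₙ = 4/5 ≠ 0 → series DIVERGES

Diverges (lim aₙ = 4/5 ≠ 0)


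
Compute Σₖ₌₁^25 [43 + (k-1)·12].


aₙ = 43 + (25-1)×12 = 331
Sₙ = n(a₁+aₙ)/2 = 25×(43+331)/2
= 25×374/2 = 4675

S_25 = 4675


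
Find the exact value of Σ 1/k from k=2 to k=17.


Σₖ₌2^17 1/k = 1/2 + 1/3 + 1/4 + ... + 1/17
= 29889983/12252240
≈ 2.4396

Sum = 29889983/12252240 ≈ 2.4396


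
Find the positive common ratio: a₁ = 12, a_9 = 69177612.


r^(n-1) = aₙ/a₁
r^8 = 69177612/12 = 5764801
r = 5764801^(1/8)
= ±7; taking r > 0 gives r = 7

r = 7


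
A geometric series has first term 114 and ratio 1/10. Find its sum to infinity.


S∞ = a₁/(1-r) = 114/(1 - 1/10)
= 114/(9/10)
= 380/3

S∞ = 380/3


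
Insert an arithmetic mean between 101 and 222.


AM = (101 + 222)/2 = 323/2 = 161.5

AM = 161.5


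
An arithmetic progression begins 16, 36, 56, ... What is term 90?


aₙ = a₁ + (n-1)d
= 16 + (90-1)×20
= 16 + 1780
= 1796

a_90 = 1796


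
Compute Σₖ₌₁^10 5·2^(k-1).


Sₙ = 5×(2^10 - 1)/(2 - 1)
= 5×(1024 - 1)/1
= 5×1023/1
= 5115

S_10 = 5115


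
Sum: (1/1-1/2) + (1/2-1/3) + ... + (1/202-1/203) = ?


Telescoping: adjacent terms cancel.
= 1/1 - 1/203
= 1 - 1/203 = 202/203

Sum = 202/203


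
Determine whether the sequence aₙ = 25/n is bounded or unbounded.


a₁ = 25, a₂ = 25/2, a₃ = 25/3, ...
0 < aₙ ≤ 25 for all n ≥ 1
Lower bound: 0, Upper bound: 25
The sequence IS bounded

Bounded (0 < aₙ ≤ 25)


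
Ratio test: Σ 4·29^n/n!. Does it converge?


aₙ = 4·29^n/n!
a_{n+1}/aₙ = 29^(n+1)/(n+1)! × n!/29^n  (constant 4 cancels)
= 29/(n+1)
L = lim(n→∞) 29/(n+1) = 0
L < 1 → series CONVERGES

Converges (ratio test: L = 0 < 1)


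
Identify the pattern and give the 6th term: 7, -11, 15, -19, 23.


Pattern: alternating sign, magnitude arithmetic (d=4)
Terms: 7, -11, 15, -19, 23
Next term = -27

Next term = -27


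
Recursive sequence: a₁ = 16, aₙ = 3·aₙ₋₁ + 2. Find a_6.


Computing step by step:
a_1 = 16
a_2 = 50
a_3 = 152
a_4 = 458
a_5 = 1376
a_6 = 4130


a_6 = 4130


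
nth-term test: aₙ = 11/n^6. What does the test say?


lim(n→∞) 11/n^6 = 0
lim aₙ = 0 → nth-term test is INCONCLUSIVE
(Need other tests; this is actually a convergent p-series with p=6 > 1)

Inconclusive (lim aₙ = 0; need another test)


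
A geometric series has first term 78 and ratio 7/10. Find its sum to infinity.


S∞ = a₁/(1-r) = 78/(1 - 7/10)
= 78/(3/10)
= 260

S∞ = 260


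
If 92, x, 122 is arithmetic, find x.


AM = (92 + 122)/2 = 214/2 = 107

AM = 107


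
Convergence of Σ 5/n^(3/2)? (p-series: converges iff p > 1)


p-series test: Σ c/n^p converges if p > 1, diverges if p ≤ 1 (constant c > 0 doesn't affect convergence).
p = 3/2
3/2 > 1 → CONVERGES

Converges (p = 3/2 > 1)


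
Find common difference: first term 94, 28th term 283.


d = (aₙ - a₁)/(n-1)
= (283 - 94)/(28-1)
= 189/27 = 7

d = 7


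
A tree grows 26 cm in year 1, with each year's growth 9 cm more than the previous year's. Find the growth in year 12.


aₙ = a₁ + (n-1)d
= 26 + (12-1)×9
= 26 + 99
= 125

a_12 = 125


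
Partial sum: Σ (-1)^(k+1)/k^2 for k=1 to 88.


S = 1 - 1/4 + 1/9 - 1/16 + 1/25 - 1/36 + 1/49 - 1/64 ± ...
= 0.8224
(Full series converges to +π²/12 ≈ +0.8225)

S_88 = 0.8224


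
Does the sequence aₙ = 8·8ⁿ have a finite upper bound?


aₙ = 8·8ⁿ → as n→∞, aₙ→∞ (since base 8 > 1)
No finite upper bound exists
The sequence is UNBOUNDED

Unbounded (aₙ → ∞ as n → ∞)


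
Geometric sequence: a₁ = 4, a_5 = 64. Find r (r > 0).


r^(n-1) = aₙ/a₁
r^4 = 64/4 = 16
r = 16^(1/4)
= ±2; taking r > 0 gives r = 2

r = 2


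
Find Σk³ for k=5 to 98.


Σₖ₌5^98 k³ = [98·99/2]² − [4·5/2]²
= 23532201 − 100 = 23532101

Σk³ = 23532101


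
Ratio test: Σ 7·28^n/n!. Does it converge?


aₙ = 7·28^n/n!
a_{n+1}/aₙ = 28^(n+1)/(n+1)! × n!/28^n  (constant 7 cancels)
= 28/(n+1)
L = lim(n→∞) 28/(n+1) = 0
L < 1 → series CONVERGES

Converges (ratio test: L = 0 < 1)


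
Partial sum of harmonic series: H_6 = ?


H_6 = 1/1 + 1/2 + 1/3 + 1/4 + 1/5 + 1/6
= 49/20
≈ 2.45

H_6 = 49/20 ≈ 2.45


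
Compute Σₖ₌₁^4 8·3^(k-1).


Sₙ = 8×(3^4 - 1)/(3 - 1)
= 8×(81 - 1)/2
= 8×80/2
= 320

S_4 = 320


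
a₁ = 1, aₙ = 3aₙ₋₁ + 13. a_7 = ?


Computing step by step:
a_1 = 1
a_2 = 16
a_3 = 61
a_4 = 196
a_5 = 601
a_6 = 1816
a_7 = 5461


a_7 = 5461


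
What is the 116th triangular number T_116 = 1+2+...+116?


n(n+1)/2 = 116×117/2 = 13572/2 = 6786

Σk = 6786


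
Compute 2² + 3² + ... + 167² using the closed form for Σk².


Σₖ₌2^167 k² = Σₖ₌₁^167 k² − Σₖ₌₁^1 k²
= 167·168·335/6 − 1·2·3/6
= 1566460 − 1 = 1566459

Σk² = 1566459


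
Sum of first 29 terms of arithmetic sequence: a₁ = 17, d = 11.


aₙ = 17 + (29-1)×11 = 325
Sₙ = n(a₁+aₙ)/2 = 29×(17+325)/2
= 29×342/2 = 4959

S_29 = 4959


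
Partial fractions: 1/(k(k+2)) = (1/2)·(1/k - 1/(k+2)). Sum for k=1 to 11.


1/(k(k+2)) = (1/2)·(1/k - 1/(k+2)) (partial fractions)
Telescoping: Σ = (1/2)·(1 + 1/2 - 1/12 - 1/13) = 209/312

Sum = 209/312


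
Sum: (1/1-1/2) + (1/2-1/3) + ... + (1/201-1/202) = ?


Telescoping: adjacent terms cancel.
= 1/1 - 1/202
= 1 - 1/202 = 201/202

Sum = 201/202


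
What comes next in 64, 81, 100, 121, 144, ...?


Pattern: perfect squares: n²
Terms: 64, 81, 100, 121, 144
Next term = 169

Next term = 169


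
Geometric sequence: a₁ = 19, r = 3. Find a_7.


aₙ = a₁·r^(n-1)
= 19×3^6
= 19×729
= 13851

a_7 = 13851


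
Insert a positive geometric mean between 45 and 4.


GM = √(45×4) = √180 = 13.4164

GM = 13.4164


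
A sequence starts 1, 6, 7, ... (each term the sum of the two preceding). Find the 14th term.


Computing iteratively: 1, 6, 7, 13, 20, 33, 53, 86, 139, 225, 364, 589, ...
a_14 = 1542

a_14 = 1542


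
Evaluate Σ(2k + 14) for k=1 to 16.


Σ(2k+14) = 2·Σk + 14·n
= 2·136 + 14·16
= 272 + 224 = 496

Σ = 496


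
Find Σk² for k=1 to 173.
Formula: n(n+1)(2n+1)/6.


n = 173
n(n+1)(2n+1)/6 = 173×174×347/6
= 10445394/6 = 1740899

Σk² = 1740899


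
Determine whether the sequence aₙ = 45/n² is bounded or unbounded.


a₁ = 45, a₂ = 45/4, a₃ = 45/9, ...
0 < aₙ ≤ 45 for all n ≥ 1
The sequence IS bounded

Bounded (0 < aₙ ≤ 45)


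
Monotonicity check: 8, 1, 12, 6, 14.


Differences: -7, 11, -6, 8
Difference at position 2 is +11 (> 0) but position 1 is -7 (< 0) — sequence both rises and falls
→ NOT monotonic

Not monotonic


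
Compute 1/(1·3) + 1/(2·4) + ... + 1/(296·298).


1/(k(k+2)) = (1/2)·(1/k - 1/(k+2)) (partial fractions)
Telescoping: Σ = (1/2)·(1 + 1/2 - 1/297 - 1/298) = 33041/44253

Sum = 33041/44253


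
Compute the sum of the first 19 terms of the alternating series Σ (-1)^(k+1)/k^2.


S = 1 - 1/4 + 1/9 - 1/16 + 1/25 - 1/36 + 1/49 - 1/64 ± ...
= 0.8238
(Full series converges to +π²/12 ≈ +0.8225)

S_19 = 0.8238


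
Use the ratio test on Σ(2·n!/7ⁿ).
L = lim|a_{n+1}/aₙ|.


aₙ = 2·n!/7^n
a_{n+1}/aₙ = (n+1)!/7^(n+1) × 7^n/n!  (constant 2 cancels)
= (n+1)/7
L = lim(n→∞) (n+1)/7 = ∞
L > 1 → series DIVERGES

Diverges (ratio test: L = ∞ > 1)


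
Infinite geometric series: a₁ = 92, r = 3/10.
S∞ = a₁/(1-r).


S∞ = a₁/(1-r) = 92/(1 - 3/10)
= 92/(7/10)
= 920/7

S∞ = 920/7


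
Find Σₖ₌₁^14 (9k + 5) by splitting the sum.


Σ(9k+5) = 9·Σk + 5·n
= 9·105 + 5·14
= 945 + 70 = 1015

Σ = 1015


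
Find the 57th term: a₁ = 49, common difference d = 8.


aₙ = a₁ + (n-1)d
= 49 + (57-1)×8
= 49 + 448
= 497

a_57 = 497


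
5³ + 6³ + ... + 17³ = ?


Σₖ₌5^17 k³ = [17·18/2]² − [4·5/2]²
= 23409 − 100 = 23309

Σk³ = 23309


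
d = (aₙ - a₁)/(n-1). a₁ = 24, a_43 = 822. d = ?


d = (aₙ - a₁)/(n-1)
= (822 - 24)/(43-1)
= 798/42 = 19

d = 19


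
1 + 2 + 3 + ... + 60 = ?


n(n+1)/2 = 60×61/2 = 3660/2 = 1830

Σk = 1830


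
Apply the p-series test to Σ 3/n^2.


p-series test: Σ c/n^p converges if p > 1, diverges if p ≤ 1 (constant c > 0 doesn't affect convergence).
p = 2
2 > 1 → CONVERGES

Converges (p = 2 > 1)


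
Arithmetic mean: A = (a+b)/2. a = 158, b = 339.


AM = (158 + 339)/2 = 497/2 = 248.5

AM = 248.5


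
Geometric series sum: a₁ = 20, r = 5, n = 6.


Sₙ = 20×(5^6 - 1)/(5 - 1)
= 20×(15625 - 1)/4
= 20×15624/4
= 78120

S_6 = 78120


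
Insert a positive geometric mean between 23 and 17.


GM = √(23×17) = √391 = 19.7737

GM = 19.7737


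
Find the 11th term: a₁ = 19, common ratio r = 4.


aₙ = a₁·r^(n-1)
= 19×4^10
= 19×1048576
= 19922944

a_11 = 19922944


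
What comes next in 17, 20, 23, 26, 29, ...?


Pattern: arithmetic (d=3)
Terms: 17, 20, 23, 26, 29
Next term = 32

Next term = 32


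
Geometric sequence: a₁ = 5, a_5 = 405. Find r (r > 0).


r^(n-1) = aₙ/a₁
r^4 = 405/5 = 81
r = 81^(1/4)
= ±3; taking r > 0 gives r = 3

r = 3


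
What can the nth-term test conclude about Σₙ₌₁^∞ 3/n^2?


lim(n→∞) 3/n^2 = 0
lim aₙ = 0 → nth-term test is INCONCLUSIVE
(Need other tests; this is actually a convergent p-series with p=2 > 1)

Inconclusive (lim aₙ = 0; need another test)


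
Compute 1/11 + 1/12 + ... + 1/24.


Σₖ₌11^24 1/k = 1/11 + 1/12 + 1/13 + ... + 1/24
= 4534977911/5354228880
≈ 0.847

Sum = 4534977911/5354228880 ≈ 0.847


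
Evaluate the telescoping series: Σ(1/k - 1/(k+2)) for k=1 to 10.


Telescoping with gap 2: two head and two tail terms survive.
= (1 + 1/2) - (1/11 + 1/12)
= 3/2 - 1/11 - 1/12 = 175/132

Sum = 175/132


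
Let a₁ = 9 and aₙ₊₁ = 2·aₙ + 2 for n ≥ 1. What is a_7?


Computing step by step:
a_1 = 9
a_2 = 20
a_3 = 42
a_4 = 86
a_5 = 174
a_6 = 350
a_7 = 702


a_7 = 702


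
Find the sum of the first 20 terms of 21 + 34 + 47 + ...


aₙ = 21 + (20-1)×13 = 268
Sₙ = n(a₁+aₙ)/2 = 20×(21+268)/2
= 20×289/2 = 2890

S_20 = 2890


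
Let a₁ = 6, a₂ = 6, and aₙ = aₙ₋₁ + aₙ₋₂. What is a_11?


Computing iteratively: 6, 6, 12, 18, 30, 48, 78, 126, 204, 330, 534
a_11 = 534

a_11 = 534


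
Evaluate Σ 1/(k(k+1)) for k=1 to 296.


1/(k(k+1)) = 1/k - 1/(k+1) (partial fractions)
Telescoping: Σ = 1 - 1/297 = 296/297

Sum = 296/297


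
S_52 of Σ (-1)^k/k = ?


S = -1 + 1/2 - 1/3 + 1/4 - 1/5 + 1/6 - 1/7 + 1/8 ± ...
= -0.6836
(Full series converges to -ln(2) ≈ -0.6931)

S_52 = -0.6836


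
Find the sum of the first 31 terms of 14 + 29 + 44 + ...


aₙ = 14 + (31-1)×15 = 464
Sₙ = n(a₁+aₙ)/2 = 31×(14+464)/2
= 31×478/2 = 7409

S_31 = 7409


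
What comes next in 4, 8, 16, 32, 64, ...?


Pattern: powers of 2: 2ⁿ
Terms: 4, 8, 16, 32, 64
Next term = 128

Next term = 128


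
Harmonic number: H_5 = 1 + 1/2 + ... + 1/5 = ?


H_5 = 1/1 + 1/2 + 1/3 + 1/4 + 1/5
= 137/60
≈ 2.2833

H_5 = 137/60 ≈ 2.2833


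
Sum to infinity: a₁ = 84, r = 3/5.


S∞ = a₁/(1-r) = 84/(1 - 3/5)
= 84/(2/5)
= 210

S∞ = 210


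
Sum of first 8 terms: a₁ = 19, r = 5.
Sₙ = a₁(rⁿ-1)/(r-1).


Sₙ = 19×(5^8 - 1)/(5 - 1)
= 19×(390625 - 1)/4
= 19×390624/4
= 1855464

S_8 = 1855464


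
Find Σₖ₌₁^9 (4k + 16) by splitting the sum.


Σ(4k+16) = 4·Σk + 16·n
= 4·45 + 16·9
= 180 + 144 = 324

Σ = 324


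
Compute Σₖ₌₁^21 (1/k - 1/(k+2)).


Telescoping with gap 2: two head and two tail terms survive.
= (1 + 1/2) - (1/22 + 1/23)
= 3/2 - 1/22 - 1/23 = 357/253

Sum = 357/253


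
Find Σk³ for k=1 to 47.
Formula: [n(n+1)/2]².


n(n+1)/2 = 47×48/2 = 1128
Σk³ = 1128² = 1272384

Σk³ = 1272384


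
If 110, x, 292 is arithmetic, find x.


AM = (110 + 292)/2 = 402/2 = 201

AM = 201


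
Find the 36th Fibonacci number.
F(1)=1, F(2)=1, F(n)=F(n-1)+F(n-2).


Fibonacci sequence: 1, 1, 2, 3, 5, 8, 13, 21, 34, 55, 89, ...
F(36) = 14930352

F(36) = 14930352


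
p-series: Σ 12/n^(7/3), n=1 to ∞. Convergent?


p-series test: Σ c/n^p converges if p > 1, diverges if p ≤ 1 (constant c > 0 doesn't affect convergence).
p = 7/3
7/3 > 1 → CONVERGES

Converges (p = 7/3 > 1)


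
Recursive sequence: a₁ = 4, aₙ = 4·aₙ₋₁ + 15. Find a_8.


Computing step by step:
a_1 = 4
a_2 = 31
a_3 = 139
a_4 = 571
a_5 = 2299
a_6 = 9211
a_7 = 36859
a_8 = 147451


a_8 = 147451


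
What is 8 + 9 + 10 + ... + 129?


Σₖ₌8^129 k = Σₖ₌₁^129 k − Σₖ₌₁^7 k
= 129·130/2 − 7·8/2
= 8385 − 28 = 8357

Σk = 8357


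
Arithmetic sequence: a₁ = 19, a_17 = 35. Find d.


d = (aₙ - a₁)/(n-1)
= (35 - 19)/(17-1)
= 16/16 = 1

d = 1


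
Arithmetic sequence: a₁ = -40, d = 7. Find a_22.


aₙ = a₁ + (n-1)d
= -40 + (22-1)×7
= -40 + 147
= 107

a_22 = 107


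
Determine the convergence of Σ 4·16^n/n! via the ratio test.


aₙ = 4·16^n/n!
a_{n+1}/aₙ = 16^(n+1)/(n+1)! × n!/16^n  (constant 4 cancels)
= 16/(n+1)
L = lim(n→∞) 16/(n+1) = 0
L < 1 → series CONVERGES

Converges (ratio test: L = 0 < 1)


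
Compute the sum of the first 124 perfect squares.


n = 124
n(n+1)(2n+1)/6 = 124×125×249/6
= 3859500/6 = 643250

Σk² = 643250


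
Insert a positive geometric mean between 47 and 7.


GM = √(47×7) = √329 = 18.1384

GM = 18.1384


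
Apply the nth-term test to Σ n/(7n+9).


lim(n→∞) n/(7n+9) = 1/7 = 1/7  (divide numerator and denominator by n)
lim aₙ = 1/7 ≠ 0 → series DIVERGES

Diverges (lim aₙ = 1/7 ≠ 0)


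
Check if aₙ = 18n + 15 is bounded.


aₙ = 18n + 15 → as n→∞, aₙ→∞
No finite upper bound exists
The sequence is UNBOUNDED

Unbounded (aₙ → ∞ as n → ∞)


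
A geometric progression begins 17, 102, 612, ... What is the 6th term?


aₙ = a₁·r^(n-1)
= 17×6^5
= 17×7776
= 132192

a_6 = 132192


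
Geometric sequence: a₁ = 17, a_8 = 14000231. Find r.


r^(n-1) = aₙ/a₁
r^7 = 14000231/17 = 823543
r = 823543^(1/7)
= 7

r = 7


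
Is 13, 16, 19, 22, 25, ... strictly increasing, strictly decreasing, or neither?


Differences: 3, 3, 3, 3
All differences > 0 → strictly INCREASING

Monotonically increasing


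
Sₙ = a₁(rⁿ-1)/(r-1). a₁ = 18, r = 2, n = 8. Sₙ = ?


Sₙ = 18×(2^8 - 1)/(2 - 1)
= 18×(256 - 1)/1
= 18×255/1
= 4590

S_8 = 4590


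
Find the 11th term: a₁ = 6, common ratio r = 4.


aₙ = a₁·r^(n-1)
= 6×4^10
= 6×1048576
= 6291456

a_11 = 6291456


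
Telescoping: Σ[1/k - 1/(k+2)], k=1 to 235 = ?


Telescoping with gap 2: two head and two tail terms survive.
= (1 + 1/2) - (1/236 + 1/237)
= 3/2 - 1/236 - 1/237 = 83425/55932

Sum = 83425/55932


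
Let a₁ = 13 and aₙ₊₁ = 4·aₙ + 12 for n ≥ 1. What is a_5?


Computing step by step:
a_1 = 13
a_2 = 64
a_3 = 268
a_4 = 1084
a_5 = 4348


a_5 = 4348


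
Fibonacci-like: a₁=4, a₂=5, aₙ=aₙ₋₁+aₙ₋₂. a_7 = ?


Computing iteratively: 4, 5, 9, 14, 23, 37, 60
a_7 = 60

a_7 = 60


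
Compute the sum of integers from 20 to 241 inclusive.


Σₖ₌20^241 k = Σₖ₌₁^241 k − Σₖ₌₁^19 k
= 241·242/2 − 19·20/2
= 29161 − 190 = 28971

Σk = 28971


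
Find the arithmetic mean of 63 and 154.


AM = (63 + 154)/2 = 217/2 = 108.5

AM = 108.5


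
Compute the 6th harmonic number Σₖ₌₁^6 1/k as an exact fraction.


H_6 = 1/1 + 1/2 + 1/3 + 1/4 + 1/5 + 1/6
= 49/20
≈ 2.45

H_6 = 49/20 ≈ 2.45


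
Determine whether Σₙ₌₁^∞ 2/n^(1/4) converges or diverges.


p-series test: Σ c/n^p converges if p > 1, diverges if p ≤ 1 (constant c > 0 doesn't affect convergence).
p = 1/4
1/4 ≤ 1 → DIVERGES

Diverges (p = 1/4 ≤ 1)


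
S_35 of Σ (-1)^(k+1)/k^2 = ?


S = 1 - 1/4 + 1/9 - 1/16 + 1/25 - 1/36 + 1/49 - 1/64 ± ...
= 0.8229
(Full series converges to +π²/12 ≈ +0.8225)

S_35 = 0.8229


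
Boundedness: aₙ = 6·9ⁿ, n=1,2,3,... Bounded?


aₙ = 6·9ⁿ → as n→∞, aₙ→∞ (since base 9 > 1)
No finite upper bound exists
The sequence is UNBOUNDED

Unbounded (aₙ → ∞ as n → ∞)


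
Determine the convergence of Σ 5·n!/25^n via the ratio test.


aₙ = 5·n!/25^n
a_{n+1}/aₙ = (n+1)!/25^(n+1) × 25^n/n!  (constant 5 cancels)
= (n+1)/25
L = lim(n→∞) (n+1)/25 = ∞
L > 1 → series DIVERGES

Diverges (ratio test: L = ∞ > 1)


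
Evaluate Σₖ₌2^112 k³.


Σₖ₌2^112 k³ = [112·113/2]² − [1·2/2]²
= 40043584 − 1 = 40043583

Σk³ = 40043583


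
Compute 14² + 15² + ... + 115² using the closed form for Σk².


Σₖ₌14^115 k² = Σₖ₌₁^115 k² − Σₖ₌₁^13 k²
= 115·116·231/6 − 13·14·27/6
= 513590 − 819 = 512771

Σk² = 512771
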